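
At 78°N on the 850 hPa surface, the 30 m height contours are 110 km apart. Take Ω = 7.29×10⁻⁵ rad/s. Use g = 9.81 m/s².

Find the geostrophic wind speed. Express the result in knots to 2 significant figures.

36 knots

Coriolis parameter at 78°N:
f = 2Ω sin φ = 2 × 7.29×10⁻⁵ × sin 78° = 1.43×10⁻⁴ s⁻¹
Height gradient: |∂Z/∂n| = 30 m / 110000 m = 2.73×10⁻⁴
On a pressure surface, geostrophic balance gives V_g = (g/f)|∂Z/∂n|:
V_g = 9.81 × 2.73×10⁻⁴ / 1.43×10⁻⁴ = 18.8 m/s
Converting: 18.8 m/s × 1.944 = 36 knots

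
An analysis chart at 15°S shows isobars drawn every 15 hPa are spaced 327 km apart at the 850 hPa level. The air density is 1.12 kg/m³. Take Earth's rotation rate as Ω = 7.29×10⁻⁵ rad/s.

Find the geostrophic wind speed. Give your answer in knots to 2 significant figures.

Coriolis parameter at 15°S:
f = 2Ω sin φ = 2 × 7.29×10⁻⁵ × sin 15° = 3.77×10⁻⁵ s⁻¹
Pressure gradient: |∂P/∂n| = 1500 Pa / 327000 m = 4.59×10⁻³ Pa/m
Geostrophic balance (pressure-gradient force = Coriolis force):
V_g = (1/(fρ)) |∂P/∂n| = 4.59×10⁻³ / (3.77×10⁻⁵ × 1.12) = 109 m/s
Converting: 109 m/s × 1.944 = 210 knots

210 knots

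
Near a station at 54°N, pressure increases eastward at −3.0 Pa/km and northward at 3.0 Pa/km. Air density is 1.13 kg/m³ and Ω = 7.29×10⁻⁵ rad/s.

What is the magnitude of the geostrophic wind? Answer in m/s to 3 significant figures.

31.8 m/s

Coriolis parameter at 54°N:
f = 2Ω sin φ = 2 × 7.29×10⁻⁵ × sin 54° = 1.18×10⁻⁴ s⁻¹
Component geostrophic relations (x east, y north):
u_g = −(1/(fρ)) ∂P/∂y,  v_g = (1/(fρ)) ∂P/∂x
u_g = −(3.0×10⁻³)/(1.18×10⁻⁴ × 1.13) = −22.5 m/s;  v_g = (−3.0×10⁻³)/(1.18×10⁻⁴ × 1.13) = −22.5 m/s
|V_g| = √(u_g² + v_g²) = 31.8 m/s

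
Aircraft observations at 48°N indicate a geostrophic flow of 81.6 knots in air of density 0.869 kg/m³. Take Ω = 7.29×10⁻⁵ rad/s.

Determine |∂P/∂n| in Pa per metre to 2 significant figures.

Coriolis parameter at 48°N:
f = 2Ω sin φ = 2 × 7.29×10⁻⁵ × sin 48° = 1.08×10⁻⁴ s⁻¹
Wind speed in SI: 81.6 knots = 42.0 m/s
Geostrophic balance rearranged: |∂P/∂n| = f ρ V_g
|∂P/∂n| = 1.08×10⁻⁴ × 0.869 × 42.0 = 3.95×10⁻³ Pa/m

4.0×10⁻³ Pa/m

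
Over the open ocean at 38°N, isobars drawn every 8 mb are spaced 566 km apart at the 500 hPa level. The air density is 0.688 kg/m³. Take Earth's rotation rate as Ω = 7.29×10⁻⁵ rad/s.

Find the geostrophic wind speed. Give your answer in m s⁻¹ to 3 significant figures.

22.9 m s⁻¹

Coriolis parameter at 38°N:
f = 2Ω sin φ = 2 × 7.29×10⁻⁵ × sin 38° = 8.98×10⁻⁵ s⁻¹
Pressure gradient: |∂P/∂n| = 800 Pa / 566000 m = 1.41×10⁻³ Pa/m
Geostrophic balance (pressure-gradient force = Coriolis force):
V_g = (1/(fρ)) |∂P/∂n| = 1.41×10⁻³ / (8.98×10⁻⁵ × 0.688) = 22.9 m/s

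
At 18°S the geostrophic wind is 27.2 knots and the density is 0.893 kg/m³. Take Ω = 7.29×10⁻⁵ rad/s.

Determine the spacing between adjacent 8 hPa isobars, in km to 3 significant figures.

Coriolis parameter at 18°S:
f = 2Ω sin φ = 2 × 7.29×10⁻⁵ × sin 18° = 4.51×10⁻⁵ s⁻¹
Wind speed in SI: 27.2 knots = 14.0 m/s
Geostrophic balance rearranged: |∂P/∂n| = f ρ V_g
|∂P/∂n| = 4.51×10⁻⁵ × 0.893 × 14.0 = 5.63×10⁻⁴ Pa/m
Isobar spacing: Δn = ΔP/|∂P/∂n| = 800 Pa / 5.63×10⁻⁴ Pa/m = 1420992 m ≈ 1420 km

1420 km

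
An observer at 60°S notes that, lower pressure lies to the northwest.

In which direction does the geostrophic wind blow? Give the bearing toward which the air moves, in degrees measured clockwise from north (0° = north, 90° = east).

The pressure-gradient force points toward the northwest (bearing 315°).
Geostrophic balance: in the Southern Hemisphere the Coriolis force deflects motion to the left, so the geostrophic wind blows 90° to the left of the pressure-gradient force (low pressure on the right).
Rotating 315° by 90° counterclockwise gives 225° — the wind blows toward the southwest.

225°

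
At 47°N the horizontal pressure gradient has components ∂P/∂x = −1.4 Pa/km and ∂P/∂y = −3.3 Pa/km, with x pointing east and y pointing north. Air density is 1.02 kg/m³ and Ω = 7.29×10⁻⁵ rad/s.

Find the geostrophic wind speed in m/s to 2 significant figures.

Coriolis parameter at 47°N:
f = 2Ω sin φ = 2 × 7.29×10⁻⁵ × sin 47° = 1.07×10⁻⁴ s⁻¹
Component geostrophic relations (x east, y north):
u_g = −(1/(fρ)) ∂P/∂y,  v_g = (1/(fρ)) ∂P/∂x
u_g = −(−3.3×10⁻³)/(1.07×10⁻⁴ × 1.02) = 30.3 m/s;  v_g = (−1.4×10⁻³)/(1.07×10⁻⁴ × 1.02) = −12.9 m/s
|V_g| = √(u_g² + v_g²) = 33.0 m/s

33 m/s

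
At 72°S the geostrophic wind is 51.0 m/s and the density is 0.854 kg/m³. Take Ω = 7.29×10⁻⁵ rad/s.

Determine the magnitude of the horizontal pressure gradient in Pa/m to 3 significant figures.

6.04×10⁻³ Pa/m

Coriolis parameter at 72°S:
f = 2Ω sin φ = 2 × 7.29×10⁻⁵ × sin 72° = 1.39×10⁻⁴ s⁻¹
Geostrophic balance rearranged: |∂P/∂n| = f ρ V_g
|∂P/∂n| = 1.39×10⁻⁴ × 0.854 × 51.0 = 6.04×10⁻³ Pa/m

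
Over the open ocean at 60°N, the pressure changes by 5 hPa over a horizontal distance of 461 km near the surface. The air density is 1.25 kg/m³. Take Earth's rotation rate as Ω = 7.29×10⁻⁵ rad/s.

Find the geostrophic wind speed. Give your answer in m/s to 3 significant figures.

Coriolis parameter at 60°N:
f = 2Ω sin φ = 2 × 7.29×10⁻⁵ × sin 60° = 1.26×10⁻⁴ s⁻¹
Pressure gradient: |∂P/∂n| = 500 Pa / 461000 m = 1.08×10⁻³ Pa/m
Geostrophic balance (pressure-gradient force = Coriolis force):
V_g = (1/(fρ)) |∂P/∂n| = 1.08×10⁻³ / (1.26×10⁻⁴ × 1.25) = 6.87 m/s

6.87 m/s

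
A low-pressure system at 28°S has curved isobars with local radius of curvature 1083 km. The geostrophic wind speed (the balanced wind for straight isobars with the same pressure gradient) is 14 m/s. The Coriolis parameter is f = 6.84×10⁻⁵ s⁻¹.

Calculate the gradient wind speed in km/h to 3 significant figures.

Around a low, centrifugal force acts outward with Coriolis, so pressure-gradient force balances both:
(1/ρ)|∂P/∂n| = fV + V²/R  →  V² + fR·V − fR·V_g = 0
With fR = 6.84×10⁻⁵ × 1083×10³ m = 74.1 m/s:
V = [−fR + √((fR)² + 4 fR V_g)]/2 = [−74.1 + √(74.1² + 4×74.1×14)]/2 = 12 m/s
Subgeostrophic (V < V_g = 14 m/s), as expected around a low.
Converting: 12 m/s × 3.6 = 43.4 km/h

43.4 km/h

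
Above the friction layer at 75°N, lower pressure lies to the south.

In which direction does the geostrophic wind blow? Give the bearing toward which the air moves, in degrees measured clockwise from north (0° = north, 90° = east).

270°

The pressure-gradient force points toward the south (bearing 180°).
Geostrophic balance: in the Northern Hemisphere the Coriolis force deflects motion to the right, so the geostrophic wind blows 90° to the right of the pressure-gradient force (low pressure on the left).
Rotating 180° by 90° clockwise gives 270° — the wind blows toward the west.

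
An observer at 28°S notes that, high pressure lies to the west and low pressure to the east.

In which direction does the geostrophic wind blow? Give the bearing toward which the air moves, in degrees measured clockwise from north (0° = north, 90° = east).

000°

The pressure-gradient force points toward the east (bearing 090°).
Geostrophic balance: in the Southern Hemisphere the Coriolis force deflects motion to the left, so the geostrophic wind blows 90° to the left of the pressure-gradient force (low pressure on the right).
Rotating 090° by 90° counterclockwise gives 000° — the wind blows toward the north.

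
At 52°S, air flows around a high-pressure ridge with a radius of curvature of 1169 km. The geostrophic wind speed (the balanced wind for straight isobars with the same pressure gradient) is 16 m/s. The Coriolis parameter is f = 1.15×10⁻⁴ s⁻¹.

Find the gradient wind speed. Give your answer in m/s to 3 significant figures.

18.6 m/s

Around a high, pressure-gradient force acts outward with centrifugal, so Coriolis balances both:
fV = (1/ρ)|∂P/∂n| + V²/R  →  V² − fR·V + fR·V_g = 0
With fR = 1.15×10⁻⁴ × 1169×10³ m = 134 m/s:
V = [fR − √((fR)² − 4 fR V_g)]/2 = [134 − √(134² − 4×134×16)]/2 = 18.6 m/s
Supergeostrophic (V > V_g = 16 m/s), as expected around a high.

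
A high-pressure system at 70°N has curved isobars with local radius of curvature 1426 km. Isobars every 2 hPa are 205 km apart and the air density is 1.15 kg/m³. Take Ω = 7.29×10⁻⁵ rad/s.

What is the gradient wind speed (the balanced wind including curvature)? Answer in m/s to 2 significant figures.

Coriolis parameter at 70°N:
f = 2Ω sin φ = 2 × 7.29×10⁻⁵ × sin 70° = 1.37×10⁻⁴ s⁻¹
Pressure gradient: |∂P/∂n| = 200 Pa / 205000 m = 9.76×10⁻⁴ Pa/m
Geostrophic speed: V_g = |∂P/∂n|/(fρ) = 9.76×10⁻⁴/(1.37×10⁻⁴ × 1.15) = 6.19 m/s
Around a high, pressure-gradient force acts outward with centrifugal, so Coriolis balances both:
fV = (1/ρ)|∂P/∂n| + V²/R  →  V² − fR·V + fR·V_g = 0
With fR = 1.37×10⁻⁴ × 1426×10³ m = 195 m/s:
V = [fR − √((fR)² − 4 fR V_g)]/2 = [195 − √(195² − 4×195×6.19)]/2 = 6.4 m/s
Supergeostrophic (V > V_g = 6.19 m/s), as expected around a high.

6.4 m/s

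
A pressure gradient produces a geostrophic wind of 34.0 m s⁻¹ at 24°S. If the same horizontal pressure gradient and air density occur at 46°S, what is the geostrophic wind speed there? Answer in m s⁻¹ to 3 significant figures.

19.2 m s⁻¹

With the same pressure gradient and density, V_g ∝ 1/f ∝ 1/sin φ.
V₂ = V₁ · sin φ₁ / sin φ₂ = 34.0 × sin 24° / sin 46°
V₂ = 34.0 × 0.4067/0.7193 = 19.2 m s⁻¹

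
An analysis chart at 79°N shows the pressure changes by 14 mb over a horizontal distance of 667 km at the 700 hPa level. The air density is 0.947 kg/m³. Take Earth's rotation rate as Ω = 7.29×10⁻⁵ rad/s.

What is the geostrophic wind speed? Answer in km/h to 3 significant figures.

55.8 km/h

Coriolis parameter at 79°N:
f = 2Ω sin φ = 2 × 7.29×10⁻⁵ × sin 79° = 1.43×10⁻⁴ s⁻¹
Pressure gradient: |∂P/∂n| = 1400 Pa / 667000 m = 2.10×10⁻³ Pa/m
Geostrophic balance (pressure-gradient force = Coriolis force):
V_g = (1/(fρ)) |∂P/∂n| = 2.10×10⁻³ / (1.43×10⁻⁴ × 0.947) = 15.5 m/s
Converting: 15.5 m/s × 3.6 = 55.8 km/h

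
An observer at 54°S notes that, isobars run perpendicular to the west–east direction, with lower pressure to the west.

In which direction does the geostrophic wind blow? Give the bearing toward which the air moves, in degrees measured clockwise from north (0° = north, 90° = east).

180°

The pressure-gradient force points toward the west (bearing 270°).
Geostrophic balance: in the Southern Hemisphere the Coriolis force deflects motion to the left, so the geostrophic wind blows 90° to the left of the pressure-gradient force (low pressure on the right).
Rotating 270° by 90° counterclockwise gives 180° — the wind blows toward the south.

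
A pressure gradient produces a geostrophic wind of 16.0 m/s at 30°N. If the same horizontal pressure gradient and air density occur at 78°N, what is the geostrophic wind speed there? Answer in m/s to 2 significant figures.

With the same pressure gradient and density, V_g ∝ 1/f ∝ 1/sin φ.
V₂ = V₁ · sin φ₁ / sin φ₂ = 16.0 × sin 30° / sin 78°
V₂ = 16.0 × 0.5000/0.9781 = 8.2 m/s

8.2 m/s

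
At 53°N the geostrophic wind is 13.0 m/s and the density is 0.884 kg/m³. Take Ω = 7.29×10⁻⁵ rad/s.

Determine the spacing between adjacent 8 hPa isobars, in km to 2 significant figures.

Coriolis parameter at 53°N:
f = 2Ω sin φ = 2 × 7.29×10⁻⁵ × sin 53° = 1.16×10⁻⁴ s⁻¹
Geostrophic balance rearranged: |∂P/∂n| = f ρ V_g
|∂P/∂n| = 1.16×10⁻⁴ × 0.884 × 13.0 = 1.34×10⁻³ Pa/m
Isobar spacing: Δn = ΔP/|∂P/∂n| = 800 Pa / 1.34×10⁻³ Pa/m = 597844 m ≈ 600 km

600 km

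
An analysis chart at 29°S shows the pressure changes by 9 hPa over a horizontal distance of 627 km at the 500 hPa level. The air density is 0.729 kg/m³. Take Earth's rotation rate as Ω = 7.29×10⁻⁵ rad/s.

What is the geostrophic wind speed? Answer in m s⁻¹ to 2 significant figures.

Coriolis parameter at 29°S:
f = 2Ω sin φ = 2 × 7.29×10⁻⁵ × sin 29° = 7.07×10⁻⁵ s⁻¹
Pressure gradient: |∂P/∂n| = 900 Pa / 627000 m = 1.44×10⁻³ Pa/m
Geostrophic balance (pressure-gradient force = Coriolis force):
V_g = (1/(fρ)) |∂P/∂n| = 1.44×10⁻³ / (7.07×10⁻⁵ × 0.729) = 27.9 m/s

28 m s⁻¹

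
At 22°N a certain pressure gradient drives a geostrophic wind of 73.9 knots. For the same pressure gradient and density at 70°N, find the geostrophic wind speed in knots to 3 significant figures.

29.5 knots

With the same pressure gradient and density, V_g ∝ 1/f ∝ 1/sin φ.
V₂ = V₁ · sin φ₁ / sin φ₂ = 73.9 × sin 22° / sin 70°
V₂ = 73.9 × 0.3746/0.9397 = 29.5 knots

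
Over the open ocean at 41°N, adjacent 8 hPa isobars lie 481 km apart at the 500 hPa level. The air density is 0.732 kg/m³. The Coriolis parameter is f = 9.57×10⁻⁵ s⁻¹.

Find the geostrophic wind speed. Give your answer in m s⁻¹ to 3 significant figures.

Pressure gradient: |∂P/∂n| = 800 Pa / 481000 m = 1.66×10⁻³ Pa/m
Geostrophic balance (pressure-gradient force = Coriolis force):
V_g = (1/(fρ)) |∂P/∂n| = 1.66×10⁻³ / (9.57×10⁻⁵ × 0.732) = 23.7 m/s

23.7 m s⁻¹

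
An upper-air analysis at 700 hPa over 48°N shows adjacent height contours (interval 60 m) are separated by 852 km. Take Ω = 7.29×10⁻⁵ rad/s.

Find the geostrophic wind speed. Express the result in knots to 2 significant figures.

Coriolis parameter at 48°N:
f = 2Ω sin φ = 2 × 7.29×10⁻⁵ × sin 48° = 1.08×10⁻⁴ s⁻¹
Height gradient: |∂Z/∂n| = 60 m / 852000 m = 7.04×10⁻⁵
On a pressure surface, geostrophic balance gives V_g = (g/f)|∂Z/∂n|:
V_g = 9.81 × 7.04×10⁻⁵ / 1.08×10⁻⁴ = 6.38 m/s
Converting: 6.38 m/s × 1.944 = 12 knots

12 knots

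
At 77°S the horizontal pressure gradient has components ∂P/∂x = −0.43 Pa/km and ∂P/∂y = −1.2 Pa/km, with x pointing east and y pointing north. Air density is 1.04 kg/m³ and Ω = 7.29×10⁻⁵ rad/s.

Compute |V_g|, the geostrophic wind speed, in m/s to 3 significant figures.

Coriolis parameter at 77°S:
f = 2Ω sin φ = 2 × 7.29×10⁻⁵ × sin 77° = 1.42×10⁻⁴ s⁻¹
In the Southern Hemisphere f is negative: f = −1.42×10⁻⁴ s⁻¹.
Component geostrophic relations (x east, y north):
u_g = −(1/(fρ)) ∂P/∂y,  v_g = (1/(fρ)) ∂P/∂x
u_g = −(−1.2×10⁻³)/(−1.42×10⁻⁴ × 1.04) = −8.12 m/s;  v_g = (−0.43×10⁻³)/(−1.42×10⁻⁴ × 1.04) = 2.91 m/s
|V_g| = √(u_g² + v_g²) = 8.63 m/s

8.63 m/s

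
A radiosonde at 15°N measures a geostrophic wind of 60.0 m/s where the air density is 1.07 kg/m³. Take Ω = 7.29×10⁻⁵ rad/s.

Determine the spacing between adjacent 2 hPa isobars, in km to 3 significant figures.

Coriolis parameter at 15°N:
f = 2Ω sin φ = 2 × 7.29×10⁻⁵ × sin 15° = 3.77×10⁻⁵ s⁻¹
Geostrophic balance rearranged: |∂P/∂n| = f ρ V_g
|∂P/∂n| = 3.77×10⁻⁵ × 1.07 × 60.0 = 2.42×10⁻³ Pa/m
Isobar spacing: Δn = ΔP/|∂P/∂n| = 200 Pa / 2.42×10⁻³ Pa/m = 82555 m ≈ 82.6 km

82.6 km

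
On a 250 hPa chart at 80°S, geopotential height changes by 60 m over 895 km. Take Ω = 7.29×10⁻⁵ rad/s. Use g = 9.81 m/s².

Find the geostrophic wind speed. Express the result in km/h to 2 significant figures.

16 km/h

Coriolis parameter at 80°S:
f = 2Ω sin φ = 2 × 7.29×10⁻⁵ × sin 80° = 1.44×10⁻⁴ s⁻¹
Height gradient: |∂Z/∂n| = 60 m / 895000 m = 6.70×10⁻⁵
On a pressure surface, geostrophic balance gives V_g = (g/f)|∂Z/∂n|:
V_g = 9.81 × 6.70×10⁻⁵ / 1.44×10⁻⁴ = 4.58 m/s
Converting: 4.58 m/s × 3.6 = 16 km/h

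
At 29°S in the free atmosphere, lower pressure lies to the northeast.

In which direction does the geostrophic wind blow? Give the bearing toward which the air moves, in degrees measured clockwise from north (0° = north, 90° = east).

315°

The pressure-gradient force points toward the northeast (bearing 045°).
Geostrophic balance: in the Southern Hemisphere the Coriolis force deflects motion to the left, so the geostrophic wind blows 90° to the left of the pressure-gradient force (low pressure on the right).
Rotating 045° by 90° counterclockwise gives 315° — the wind blows toward the northwest.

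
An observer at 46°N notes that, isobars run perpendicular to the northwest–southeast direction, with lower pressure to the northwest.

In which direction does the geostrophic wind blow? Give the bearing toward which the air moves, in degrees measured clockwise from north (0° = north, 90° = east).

045°

The pressure-gradient force points toward the northwest (bearing 315°).
Geostrophic balance: in the Northern Hemisphere the Coriolis force deflects motion to the right, so the geostrophic wind blows 90° to the right of the pressure-gradient force (low pressure on the left).
Rotating 315° by 90° clockwise gives 045° — the wind blows toward the northeast.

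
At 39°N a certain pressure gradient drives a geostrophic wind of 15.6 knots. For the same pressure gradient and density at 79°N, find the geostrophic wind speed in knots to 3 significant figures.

10.0 knots

With the same pressure gradient and density, V_g ∝ 1/f ∝ 1/sin φ.
V₂ = V₁ · sin φ₁ / sin φ₂ = 15.6 × sin 39° / sin 79°
V₂ = 15.6 × 0.6293/0.9816 = 10.0 knots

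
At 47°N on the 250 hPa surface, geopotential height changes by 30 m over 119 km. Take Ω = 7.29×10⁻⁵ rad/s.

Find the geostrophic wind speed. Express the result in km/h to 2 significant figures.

Coriolis parameter at 47°N:
f = 2Ω sin φ = 2 × 7.29×10⁻⁵ × sin 47° = 1.07×10⁻⁴ s⁻¹
Height gradient: |∂Z/∂n| = 30 m / 119000 m = 2.52×10⁻⁴
On a pressure surface, geostrophic balance gives V_g = (g/f)|∂Z/∂n|:
V_g = 9.81 × 2.52×10⁻⁴ / 1.07×10⁻⁴ = 23.2 m/s
Converting: 23.2 m/s × 3.6 = 83 km/h

83 km/h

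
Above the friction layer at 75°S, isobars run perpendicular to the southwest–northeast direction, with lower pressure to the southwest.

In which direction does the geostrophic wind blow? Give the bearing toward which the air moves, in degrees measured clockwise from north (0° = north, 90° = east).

The pressure-gradient force points toward the southwest (bearing 225°).
Geostrophic balance: in the Southern Hemisphere the Coriolis force deflects motion to the left, so the geostrophic wind blows 90° to the left of the pressure-gradient force (low pressure on the right).
Rotating 225° by 90° counterclockwise gives 135° — the wind blows toward the southeast.

135°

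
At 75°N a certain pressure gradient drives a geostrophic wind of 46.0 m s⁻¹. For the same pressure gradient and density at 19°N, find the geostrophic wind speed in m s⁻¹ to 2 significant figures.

140 m s⁻¹

With the same pressure gradient and density, V_g ∝ 1/f ∝ 1/sin φ.
V₂ = V₁ · sin φ₁ / sin φ₂ = 46.0 × sin 75° / sin 19°
V₂ = 46.0 × 0.9659/0.3256 = 140 m s⁻¹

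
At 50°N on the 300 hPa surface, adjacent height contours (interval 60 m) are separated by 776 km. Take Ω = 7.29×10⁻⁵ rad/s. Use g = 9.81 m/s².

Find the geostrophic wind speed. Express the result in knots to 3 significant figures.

13.2 knots

Coriolis parameter at 50°N:
f = 2Ω sin φ = 2 × 7.29×10⁻⁵ × sin 50° = 1.12×10⁻⁴ s⁻¹
Height gradient: |∂Z/∂n| = 60 m / 776000 m = 7.73×10⁻⁵
On a pressure surface, geostrophic balance gives V_g = (g/f)|∂Z/∂n|:
V_g = 9.81 × 7.73×10⁻⁵ / 1.12×10⁻⁴ = 6.79 m/s
Converting: 6.79 m/s × 1.944 = 13.2 knots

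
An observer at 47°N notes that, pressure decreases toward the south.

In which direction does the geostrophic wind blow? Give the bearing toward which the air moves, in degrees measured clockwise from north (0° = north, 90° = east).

270°

The pressure-gradient force points toward the south (bearing 180°).
Geostrophic balance: in the Northern Hemisphere the Coriolis force deflects motion to the right, so the geostrophic wind blows 90° to the right of the pressure-gradient force (low pressure on the left).
Rotating 180° by 90° clockwise gives 270° — the wind blows toward the west.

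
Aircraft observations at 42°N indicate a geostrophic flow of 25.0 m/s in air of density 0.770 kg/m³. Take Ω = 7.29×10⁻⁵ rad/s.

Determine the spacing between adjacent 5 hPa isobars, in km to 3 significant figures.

266 km

Coriolis parameter at 42°N:
f = 2Ω sin φ = 2 × 7.29×10⁻⁵ × sin 42° = 9.76×10⁻⁵ s⁻¹
Geostrophic balance rearranged: |∂P/∂n| = f ρ V_g
|∂P/∂n| = 9.76×10⁻⁵ × 0.770 × 25.0 = 1.88×10⁻³ Pa/m
Isobar spacing: Δn = ΔP/|∂P/∂n| = 500 Pa / 1.88×10⁻³ Pa/m = 266238 m ≈ 266 km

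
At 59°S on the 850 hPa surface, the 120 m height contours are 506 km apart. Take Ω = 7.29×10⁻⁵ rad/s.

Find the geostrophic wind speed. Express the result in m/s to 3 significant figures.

18.6 m/s

Coriolis parameter at 59°S:
f = 2Ω sin φ = 2 × 7.29×10⁻⁵ × sin 59° = 1.25×10⁻⁴ s⁻¹
Height gradient: |∂Z/∂n| = 120 m / 506000 m = 2.37×10⁻⁴
On a pressure surface, geostrophic balance gives V_g = (g/f)|∂Z/∂n|:
V_g = 9.81 × 2.37×10⁻⁴ / 1.25×10⁻⁴ = 18.6 m/s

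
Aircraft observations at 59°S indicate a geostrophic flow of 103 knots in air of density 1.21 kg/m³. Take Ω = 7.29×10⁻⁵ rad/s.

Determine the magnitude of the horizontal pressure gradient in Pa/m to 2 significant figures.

Coriolis parameter at 59°S:
f = 2Ω sin φ = 2 × 7.29×10⁻⁵ × sin 59° = 1.25×10⁻⁴ s⁻¹
Wind speed in SI: 103 knots = 53.0 m/s
Geostrophic balance rearranged: |∂P/∂n| = f ρ V_g
|∂P/∂n| = 1.25×10⁻⁴ × 1.21 × 53.0 = 8.01×10⁻³ Pa/m

8.0×10⁻³ Pa/m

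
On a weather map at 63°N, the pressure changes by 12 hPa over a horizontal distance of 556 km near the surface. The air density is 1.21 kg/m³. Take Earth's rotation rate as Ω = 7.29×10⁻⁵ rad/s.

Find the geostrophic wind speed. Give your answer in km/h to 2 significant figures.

Coriolis parameter at 63°N:
f = 2Ω sin φ = 2 × 7.29×10⁻⁵ × sin 63° = 1.30×10⁻⁴ s⁻¹
Pressure gradient: |∂P/∂n| = 1200 Pa / 556000 m = 2.16×10⁻³ Pa/m
Geostrophic balance (pressure-gradient force = Coriolis force):
V_g = (1/(fρ)) |∂P/∂n| = 2.16×10⁻³ / (1.30×10⁻⁴ × 1.21) = 13.7 m/s
Converting: 13.7 m/s × 3.6 = 49 km/h

49 km/h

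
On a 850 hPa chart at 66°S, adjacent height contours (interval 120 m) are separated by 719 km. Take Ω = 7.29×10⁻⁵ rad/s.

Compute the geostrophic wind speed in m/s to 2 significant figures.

Coriolis parameter at 66°S:
f = 2Ω sin φ = 2 × 7.29×10⁻⁵ × sin 66° = 1.33×10⁻⁴ s⁻¹
Height gradient: |∂Z/∂n| = 120 m / 719000 m = 1.67×10⁻⁴
On a pressure surface, geostrophic balance gives V_g = (g/f)|∂Z/∂n|:
V_g = 9.81 × 1.67×10⁻⁴ / 1.33×10⁻⁴ = 12.3 m/s

12 m/s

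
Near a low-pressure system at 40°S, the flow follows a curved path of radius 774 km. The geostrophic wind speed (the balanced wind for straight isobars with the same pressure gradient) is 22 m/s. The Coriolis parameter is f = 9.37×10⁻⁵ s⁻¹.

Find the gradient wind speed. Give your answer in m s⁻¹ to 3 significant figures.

Around a low, centrifugal force acts outward with Coriolis, so pressure-gradient force balances both:
(1/ρ)|∂P/∂n| = fV + V²/R  →  V² + fR·V − fR·V_g = 0
With fR = 9.37×10⁻⁵ × 774×10³ m = 72.5 m/s:
V = [−fR + √((fR)² + 4 fR V_g)]/2 = [−72.5 + √(72.5² + 4×72.5×22)]/2 = 17.7 m/s
Subgeostrophic (V < V_g = 22 m/s), as expected around a low.

17.7 m s⁻¹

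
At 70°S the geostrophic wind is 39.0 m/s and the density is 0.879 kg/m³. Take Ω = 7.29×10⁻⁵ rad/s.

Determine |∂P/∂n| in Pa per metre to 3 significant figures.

Coriolis parameter at 70°S:
f = 2Ω sin φ = 2 × 7.29×10⁻⁵ × sin 70° = 1.37×10⁻⁴ s⁻¹
Geostrophic balance rearranged: |∂P/∂n| = f ρ V_g
|∂P/∂n| = 1.37×10⁻⁴ × 0.879 × 39.0 = 4.70×10⁻³ Pa/m

4.70×10⁻³ Pa/m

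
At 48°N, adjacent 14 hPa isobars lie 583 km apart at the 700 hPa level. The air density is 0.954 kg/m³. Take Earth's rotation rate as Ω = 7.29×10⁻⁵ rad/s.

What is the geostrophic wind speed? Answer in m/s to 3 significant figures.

Coriolis parameter at 48°N:
f = 2Ω sin φ = 2 × 7.29×10⁻⁵ × sin 48° = 1.08×10⁻⁴ s⁻¹
Pressure gradient: |∂P/∂n| = 1400 Pa / 583000 m = 2.40×10⁻³ Pa/m
Geostrophic balance (pressure-gradient force = Coriolis force):
V_g = (1/(fρ)) |∂P/∂n| = 2.40×10⁻³ / (1.08×10⁻⁴ × 0.954) = 23.2 m/s

23.2 m/s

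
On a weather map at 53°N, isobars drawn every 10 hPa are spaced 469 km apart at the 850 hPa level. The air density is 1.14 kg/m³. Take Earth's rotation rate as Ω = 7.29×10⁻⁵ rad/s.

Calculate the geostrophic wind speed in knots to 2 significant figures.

Coriolis parameter at 53°N:
f = 2Ω sin φ = 2 × 7.29×10⁻⁵ × sin 53° = 1.16×10⁻⁴ s⁻¹
Pressure gradient: |∂P/∂n| = 1000 Pa / 469000 m = 2.13×10⁻³ Pa/m
Geostrophic balance (pressure-gradient force = Coriolis force):
V_g = (1/(fρ)) |∂P/∂n| = 2.13×10⁻³ / (1.16×10⁻⁴ × 1.14) = 16.1 m/s
Converting: 16.1 m/s × 1.944 = 31 knots

31 knots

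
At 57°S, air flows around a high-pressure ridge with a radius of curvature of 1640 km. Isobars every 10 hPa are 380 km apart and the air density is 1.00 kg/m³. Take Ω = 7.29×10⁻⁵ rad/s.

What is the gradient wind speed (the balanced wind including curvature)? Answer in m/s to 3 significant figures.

24.5 m/s

Coriolis parameter at 57°S:
f = 2Ω sin φ = 2 × 7.29×10⁻⁵ × sin 57° = 1.22×10⁻⁴ s⁻¹
Pressure gradient: |∂P/∂n| = 1000 Pa / 380000 m = 2.63×10⁻³ Pa/m
Geostrophic speed: V_g = |∂P/∂n|/(fρ) = 2.63×10⁻³/(1.22×10⁻⁴ × 1.00) = 21.5 m/s
Around a high, pressure-gradient force acts outward with centrifugal, so Coriolis balances both:
fV = (1/ρ)|∂P/∂n| + V²/R  →  V² − fR·V + fR·V_g = 0
With fR = 1.22×10⁻⁴ × 1640×10³ m = 201 m/s:
V = [fR − √((fR)² − 4 fR V_g)]/2 = [201 − √(201² − 4×201×21.5)]/2 = 24.5 m/s
Supergeostrophic (V > V_g = 21.5 m/s), as expected around a high.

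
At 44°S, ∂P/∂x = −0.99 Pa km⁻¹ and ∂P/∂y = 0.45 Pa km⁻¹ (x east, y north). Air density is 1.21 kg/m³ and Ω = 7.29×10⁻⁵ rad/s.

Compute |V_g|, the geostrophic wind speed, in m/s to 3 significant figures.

8.87 m/s

Coriolis parameter at 44°S:
f = 2Ω sin φ = 2 × 7.29×10⁻⁵ × sin 44° = 1.01×10⁻⁴ s⁻¹
In the Southern Hemisphere f is negative: f = −1.01×10⁻⁴ s⁻¹.
Component geostrophic relations (x east, y north):
u_g = −(1/(fρ)) ∂P/∂y,  v_g = (1/(fρ)) ∂P/∂x
u_g = −(0.45×10⁻³)/(−1.01×10⁻⁴ × 1.21) = 3.67 m/s;  v_g = (−0.99×10⁻³)/(−1.01×10⁻⁴ × 1.21) = 8.08 m/s
|V_g| = √(u_g² + v_g²) = 8.87 m/s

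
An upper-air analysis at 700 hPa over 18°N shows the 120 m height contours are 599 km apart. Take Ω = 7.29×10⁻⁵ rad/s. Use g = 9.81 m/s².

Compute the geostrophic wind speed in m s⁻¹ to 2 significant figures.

44 m s⁻¹

Coriolis parameter at 18°N:
f = 2Ω sin φ = 2 × 7.29×10⁻⁵ × sin 18° = 4.51×10⁻⁵ s⁻¹
Height gradient: |∂Z/∂n| = 120 m / 599000 m = 2.00×10⁻⁴
On a pressure surface, geostrophic balance gives V_g = (g/f)|∂Z/∂n|:
V_g = 9.81 × 2.00×10⁻⁴ / 4.51×10⁻⁵ = 43.6 m/s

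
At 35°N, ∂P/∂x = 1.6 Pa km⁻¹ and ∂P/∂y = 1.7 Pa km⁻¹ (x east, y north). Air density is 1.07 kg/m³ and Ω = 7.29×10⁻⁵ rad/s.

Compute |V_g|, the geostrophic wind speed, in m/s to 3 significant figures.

26.1 m/s

Coriolis parameter at 35°N:
f = 2Ω sin φ = 2 × 7.29×10⁻⁵ × sin 35° = 8.36×10⁻⁵ s⁻¹
Component geostrophic relations (x east, y north):
u_g = −(1/(fρ)) ∂P/∂y,  v_g = (1/(fρ)) ∂P/∂x
u_g = −(1.7×10⁻³)/(8.36×10⁻⁵ × 1.07) = −19.0 m/s;  v_g = (1.6×10⁻³)/(8.36×10⁻⁵ × 1.07) = 17.9 m/s
|V_g| = √(u_g² + v_g²) = 26.1 m/s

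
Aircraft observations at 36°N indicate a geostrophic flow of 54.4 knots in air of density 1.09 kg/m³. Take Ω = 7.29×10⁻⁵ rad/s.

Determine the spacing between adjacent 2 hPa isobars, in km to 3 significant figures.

76.5 km

Coriolis parameter at 36°N:
f = 2Ω sin φ = 2 × 7.29×10⁻⁵ × sin 36° = 8.57×10⁻⁵ s⁻¹
Wind speed in SI: 54.4 knots = 28.0 m/s
Geostrophic balance rearranged: |∂P/∂n| = f ρ V_g
|∂P/∂n| = 8.57×10⁻⁵ × 1.09 × 28.0 = 2.61×10⁻³ Pa/m
Isobar spacing: Δn = ΔP/|∂P/∂n| = 200 Pa / 2.61×10⁻³ Pa/m = 76505 m ≈ 76.5 km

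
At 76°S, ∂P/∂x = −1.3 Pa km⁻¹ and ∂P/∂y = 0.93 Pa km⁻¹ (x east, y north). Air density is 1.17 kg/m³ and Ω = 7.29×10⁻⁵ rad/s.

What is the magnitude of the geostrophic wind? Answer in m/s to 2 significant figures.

9.7 m/s

Coriolis parameter at 76°S:
f = 2Ω sin φ = 2 × 7.29×10⁻⁵ × sin 76° = 1.41×10⁻⁴ s⁻¹
In the Southern Hemisphere f is negative: f = −1.41×10⁻⁴ s⁻¹.
Component geostrophic relations (x east, y north):
u_g = −(1/(fρ)) ∂P/∂y,  v_g = (1/(fρ)) ∂P/∂x
u_g = −(0.93×10⁻³)/(−1.41×10⁻⁴ × 1.17) = 5.62 m/s;  v_g = (−1.3×10⁻³)/(−1.41×10⁻⁴ × 1.17) = 7.85 m/s
|V_g| = √(u_g² + v_g²) = 9.66 m/s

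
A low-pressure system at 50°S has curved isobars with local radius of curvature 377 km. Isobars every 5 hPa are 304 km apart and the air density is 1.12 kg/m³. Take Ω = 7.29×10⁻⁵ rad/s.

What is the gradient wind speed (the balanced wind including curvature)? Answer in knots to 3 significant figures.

Coriolis parameter at 50°S:
f = 2Ω sin φ = 2 × 7.29×10⁻⁵ × sin 50° = 1.12×10⁻⁴ s⁻¹
Pressure gradient: |∂P/∂n| = 500 Pa / 304000 m = 1.64×10⁻³ Pa/m
Geostrophic speed: V_g = |∂P/∂n|/(fρ) = 1.64×10⁻³/(1.12×10⁻⁴ × 1.12) = 13.1 m/s
Around a low, centrifugal force acts outward with Coriolis, so pressure-gradient force balances both:
(1/ρ)|∂P/∂n| = fV + V²/R  →  V² + fR·V − fR·V_g = 0
With fR = 1.12×10⁻⁴ × 377×10³ m = 42.1 m/s:
V = [−fR + √((fR)² + 4 fR V_g)]/2 = [−42.1 + √(42.1² + 4×42.1×13.1)]/2 = 10.5 m/s
Subgeostrophic (V < V_g = 13.1 m/s), as expected around a low.
Converting: 10.5 m/s × 1.944 = 20.4 knots

20.4 knots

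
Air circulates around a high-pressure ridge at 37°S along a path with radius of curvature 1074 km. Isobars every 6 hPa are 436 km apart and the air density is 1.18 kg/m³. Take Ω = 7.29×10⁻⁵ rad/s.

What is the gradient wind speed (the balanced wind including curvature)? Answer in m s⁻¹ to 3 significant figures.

16.0 m s⁻¹

Coriolis parameter at 37°S:
f = 2Ω sin φ = 2 × 7.29×10⁻⁵ × sin 37° = 8.77×10⁻⁵ s⁻¹
Pressure gradient: |∂P/∂n| = 600 Pa / 436000 m = 1.38×10⁻³ Pa/m
Geostrophic speed: V_g = |∂P/∂n|/(fρ) = 1.38×10⁻³/(8.77×10⁻⁵ × 1.18) = 13.3 m/s
Around a high, pressure-gradient force acts outward with centrifugal, so Coriolis balances both:
fV = (1/ρ)|∂P/∂n| + V²/R  →  V² − fR·V + fR·V_g = 0
With fR = 8.77×10⁻⁵ × 1074×10³ m = 94.2 m/s:
V = [fR − √((fR)² − 4 fR V_g)]/2 = [94.2 − √(94.2² − 4×94.2×13.3)]/2 = 16 m/s
Supergeostrophic (V > V_g = 13.3 m/s), as expected around a high.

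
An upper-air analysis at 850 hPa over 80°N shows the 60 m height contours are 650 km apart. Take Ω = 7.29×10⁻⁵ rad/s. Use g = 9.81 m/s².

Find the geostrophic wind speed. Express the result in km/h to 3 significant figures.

Coriolis parameter at 80°N:
f = 2Ω sin φ = 2 × 7.29×10⁻⁵ × sin 80° = 1.44×10⁻⁴ s⁻¹
Height gradient: |∂Z/∂n| = 60 m / 650000 m = 9.23×10⁻⁵
On a pressure surface, geostrophic balance gives V_g = (g/f)|∂Z/∂n|:
V_g = 9.81 × 9.23×10⁻⁵ / 1.44×10⁻⁴ = 6.31 m/s
Converting: 6.31 m/s × 3.6 = 22.7 km/h

22.7 km/h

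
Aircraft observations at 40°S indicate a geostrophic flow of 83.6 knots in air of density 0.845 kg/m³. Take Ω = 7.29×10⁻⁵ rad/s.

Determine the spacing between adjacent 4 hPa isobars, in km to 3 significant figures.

117 km

Coriolis parameter at 40°S:
f = 2Ω sin φ = 2 × 7.29×10⁻⁵ × sin 40° = 9.37×10⁻⁵ s⁻¹
Wind speed in SI: 83.6 knots = 43.0 m/s
Geostrophic balance rearranged: |∂P/∂n| = f ρ V_g
|∂P/∂n| = 9.37×10⁻⁵ × 0.845 × 43.0 = 3.41×10⁻³ Pa/m
Isobar spacing: Δn = ΔP/|∂P/∂n| = 400 Pa / 3.41×10⁻³ Pa/m = 117445 m ≈ 117 km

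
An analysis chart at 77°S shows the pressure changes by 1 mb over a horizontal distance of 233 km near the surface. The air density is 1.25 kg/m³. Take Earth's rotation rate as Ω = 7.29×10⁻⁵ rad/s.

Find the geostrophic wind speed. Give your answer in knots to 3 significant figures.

Coriolis parameter at 77°S:
f = 2Ω sin φ = 2 × 7.29×10⁻⁵ × sin 77° = 1.42×10⁻⁴ s⁻¹
Pressure gradient: |∂P/∂n| = 100 Pa / 233000 m = 4.29×10⁻⁴ Pa/m
Geostrophic balance (pressure-gradient force = Coriolis force):
V_g = (1/(fρ)) |∂P/∂n| = 4.29×10⁻⁴ / (1.42×10⁻⁴ × 1.25) = 2.42 m/s
Converting: 2.42 m/s × 1.944 = 4.70 knots

4.70 knots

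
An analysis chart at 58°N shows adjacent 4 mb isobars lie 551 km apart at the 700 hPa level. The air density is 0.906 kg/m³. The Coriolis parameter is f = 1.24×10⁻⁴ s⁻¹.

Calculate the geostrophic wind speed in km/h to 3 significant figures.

23.3 km/h

Pressure gradient: |∂P/∂n| = 400 Pa / 551000 m = 7.26×10⁻⁴ Pa/m
Geostrophic balance (pressure-gradient force = Coriolis force):
V_g = (1/(fρ)) |∂P/∂n| = 7.26×10⁻⁴ / (1.24×10⁻⁴ × 0.906) = 6.46 m/s
Converting: 6.46 m/s × 3.6 = 23.3 km/h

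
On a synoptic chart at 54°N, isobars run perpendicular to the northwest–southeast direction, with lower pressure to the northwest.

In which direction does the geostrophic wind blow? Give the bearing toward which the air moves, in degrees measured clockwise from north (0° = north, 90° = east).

045°

The pressure-gradient force points toward the northwest (bearing 315°).
Geostrophic balance: in the Northern Hemisphere the Coriolis force deflects motion to the right, so the geostrophic wind blows 90° to the right of the pressure-gradient force (low pressure on the left).
Rotating 315° by 90° clockwise gives 045° — the wind blows toward the northeast.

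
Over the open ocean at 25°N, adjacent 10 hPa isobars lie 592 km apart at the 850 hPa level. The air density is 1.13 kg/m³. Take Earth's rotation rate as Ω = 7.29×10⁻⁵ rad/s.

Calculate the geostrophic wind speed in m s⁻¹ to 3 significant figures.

Coriolis parameter at 25°N:
f = 2Ω sin φ = 2 × 7.29×10⁻⁵ × sin 25° = 6.16×10⁻⁵ s⁻¹
Pressure gradient: |∂P/∂n| = 1000 Pa / 592000 m = 1.69×10⁻³ Pa/m
Geostrophic balance (pressure-gradient force = Coriolis force):
V_g = (1/(fρ)) |∂P/∂n| = 1.69×10⁻³ / (6.16×10⁻⁵ × 1.13) = 24.3 m/s

24.3 m s⁻¹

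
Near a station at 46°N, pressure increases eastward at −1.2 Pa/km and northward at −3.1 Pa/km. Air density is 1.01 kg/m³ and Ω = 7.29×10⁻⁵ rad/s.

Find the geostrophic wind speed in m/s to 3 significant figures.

31.4 m/s

Coriolis parameter at 46°N:
f = 2Ω sin φ = 2 × 7.29×10⁻⁵ × sin 46° = 1.05×10⁻⁴ s⁻¹
Component geostrophic relations (x east, y north):
u_g = −(1/(fρ)) ∂P/∂y,  v_g = (1/(fρ)) ∂P/∂x
u_g = −(−3.1×10⁻³)/(1.05×10⁻⁴ × 1.01) = 29.3 m/s;  v_g = (−1.2×10⁻³)/(1.05×10⁻⁴ × 1.01) = −11.3 m/s
|V_g| = √(u_g² + v_g²) = 31.4 m/s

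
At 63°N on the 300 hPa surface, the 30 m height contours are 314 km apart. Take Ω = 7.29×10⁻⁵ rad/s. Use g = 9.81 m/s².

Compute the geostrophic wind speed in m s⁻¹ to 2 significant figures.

7.2 m s⁻¹

Coriolis parameter at 63°N:
f = 2Ω sin φ = 2 × 7.29×10⁻⁵ × sin 63° = 1.30×10⁻⁴ s⁻¹
Height gradient: |∂Z/∂n| = 30 m / 314000 m = 9.55×10⁻⁵
On a pressure surface, geostrophic balance gives V_g = (g/f)|∂Z/∂n|:
V_g = 9.81 × 9.55×10⁻⁵ / 1.30×10⁻⁴ = 7.21 m/s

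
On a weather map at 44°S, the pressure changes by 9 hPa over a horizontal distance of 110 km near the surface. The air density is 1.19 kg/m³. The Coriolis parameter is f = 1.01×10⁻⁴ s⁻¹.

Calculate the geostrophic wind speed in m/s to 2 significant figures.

68 m/s

Pressure gradient: |∂P/∂n| = 900 Pa / 110000 m = 8.18×10⁻³ Pa/m
Geostrophic balance (pressure-gradient force = Coriolis force):
V_g = (1/(fρ)) |∂P/∂n| = 8.18×10⁻³ / (1.01×10⁻⁴ × 1.19) = 68.1 m/s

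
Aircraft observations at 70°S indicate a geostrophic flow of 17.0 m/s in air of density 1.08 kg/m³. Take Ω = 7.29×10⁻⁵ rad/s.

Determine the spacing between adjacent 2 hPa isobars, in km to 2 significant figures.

80 km

Coriolis parameter at 70°S:
f = 2Ω sin φ = 2 × 7.29×10⁻⁵ × sin 70° = 1.37×10⁻⁴ s⁻¹
Geostrophic balance rearranged: |∂P/∂n| = f ρ V_g
|∂P/∂n| = 1.37×10⁻⁴ × 1.08 × 17.0 = 2.52×10⁻³ Pa/m
Isobar spacing: Δn = ΔP/|∂P/∂n| = 200 Pa / 2.52×10⁻³ Pa/m = 79509 m ≈ 80 km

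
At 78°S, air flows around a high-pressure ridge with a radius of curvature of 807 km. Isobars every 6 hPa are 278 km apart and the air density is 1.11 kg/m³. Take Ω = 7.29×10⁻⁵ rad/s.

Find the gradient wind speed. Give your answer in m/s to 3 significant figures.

15.8 m/s

Coriolis parameter at 78°S:
f = 2Ω sin φ = 2 × 7.29×10⁻⁵ × sin 78° = 1.43×10⁻⁴ s⁻¹
Pressure gradient: |∂P/∂n| = 600 Pa / 278000 m = 2.16×10⁻³ Pa/m
Geostrophic speed: V_g = |∂P/∂n|/(fρ) = 2.16×10⁻³/(1.43×10⁻⁴ × 1.11) = 13.6 m/s
Around a high, pressure-gradient force acts outward with centrifugal, so Coriolis balances both:
fV = (1/ρ)|∂P/∂n| + V²/R  →  V² − fR·V + fR·V_g = 0
With fR = 1.43×10⁻⁴ × 807×10³ m = 115 m/s:
V = [fR − √((fR)² − 4 fR V_g)]/2 = [115 − √(115² − 4×115×13.6)]/2 = 15.8 m/s
Supergeostrophic (V > V_g = 13.6 m/s), as expected around a high.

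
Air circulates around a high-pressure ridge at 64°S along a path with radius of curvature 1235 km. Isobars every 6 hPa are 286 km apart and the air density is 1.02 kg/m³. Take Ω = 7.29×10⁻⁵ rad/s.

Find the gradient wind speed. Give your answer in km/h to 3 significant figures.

63.4 km/h

Coriolis parameter at 64°S:
f = 2Ω sin φ = 2 × 7.29×10⁻⁵ × sin 64° = 1.31×10⁻⁴ s⁻¹
Pressure gradient: |∂P/∂n| = 600 Pa / 286000 m = 2.10×10⁻³ Pa/m
Geostrophic speed: V_g = |∂P/∂n|/(fρ) = 2.10×10⁻³/(1.31×10⁻⁴ × 1.02) = 15.7 m/s
Around a high, pressure-gradient force acts outward with centrifugal, so Coriolis balances both:
fV = (1/ρ)|∂P/∂n| + V²/R  →  V² − fR·V + fR·V_g = 0
With fR = 1.31×10⁻⁴ × 1235×10³ m = 162 m/s:
V = [fR − √((fR)² − 4 fR V_g)]/2 = [162 − √(162² − 4×162×15.7)]/2 = 17.6 m/s
Supergeostrophic (V > V_g = 15.7 m/s), as expected around a high.
Converting: 17.6 m/s × 3.6 = 63.4 km/h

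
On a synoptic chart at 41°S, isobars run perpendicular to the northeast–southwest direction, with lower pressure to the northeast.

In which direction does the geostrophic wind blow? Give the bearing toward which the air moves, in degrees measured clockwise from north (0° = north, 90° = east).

315°

The pressure-gradient force points toward the northeast (bearing 045°).
Geostrophic balance: in the Southern Hemisphere the Coriolis force deflects motion to the left, so the geostrophic wind blows 90° to the left of the pressure-gradient force (low pressure on the right).
Rotating 045° by 90° counterclockwise gives 315° — the wind blows toward the northwest.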